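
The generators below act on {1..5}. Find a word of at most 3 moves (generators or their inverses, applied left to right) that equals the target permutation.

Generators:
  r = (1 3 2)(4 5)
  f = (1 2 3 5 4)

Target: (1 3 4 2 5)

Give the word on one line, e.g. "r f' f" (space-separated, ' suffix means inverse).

f f

  after f: (1 2 3 5 4)
  after f: (1 3 4 2 5)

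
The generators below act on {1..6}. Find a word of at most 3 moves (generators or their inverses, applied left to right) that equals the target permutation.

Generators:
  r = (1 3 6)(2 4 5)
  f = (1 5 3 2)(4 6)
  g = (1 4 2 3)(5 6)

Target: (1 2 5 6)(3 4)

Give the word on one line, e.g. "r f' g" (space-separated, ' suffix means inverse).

f' g f

  after f': (1 2 3 5)(4 6)
  after g: (1 3 6 2)(4 5)
  after f: (1 2 5 6)(3 4)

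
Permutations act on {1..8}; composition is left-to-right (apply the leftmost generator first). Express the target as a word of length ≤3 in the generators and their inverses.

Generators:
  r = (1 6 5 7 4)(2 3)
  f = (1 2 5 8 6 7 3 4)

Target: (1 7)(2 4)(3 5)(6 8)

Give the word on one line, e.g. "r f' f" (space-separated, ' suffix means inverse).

f' r'

  after f': (1 4 3 7 6 8 5 2)
  after r': (1 7)(2 4)(3 5)(6 8)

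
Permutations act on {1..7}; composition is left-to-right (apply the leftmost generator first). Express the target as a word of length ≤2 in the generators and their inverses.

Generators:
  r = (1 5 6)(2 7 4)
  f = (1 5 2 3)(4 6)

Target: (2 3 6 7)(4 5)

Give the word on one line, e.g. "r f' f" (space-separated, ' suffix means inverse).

  after f: (1 5 2 3)(4 6)
  after r': (2 3 6 7)(4 5)

f r'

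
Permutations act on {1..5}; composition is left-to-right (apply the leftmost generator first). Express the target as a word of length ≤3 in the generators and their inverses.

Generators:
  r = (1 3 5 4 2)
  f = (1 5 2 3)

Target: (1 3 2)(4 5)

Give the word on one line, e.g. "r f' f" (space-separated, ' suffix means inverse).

  after f: (1 5 2 3)
  after r': (1 3 2)(4 5)

f r'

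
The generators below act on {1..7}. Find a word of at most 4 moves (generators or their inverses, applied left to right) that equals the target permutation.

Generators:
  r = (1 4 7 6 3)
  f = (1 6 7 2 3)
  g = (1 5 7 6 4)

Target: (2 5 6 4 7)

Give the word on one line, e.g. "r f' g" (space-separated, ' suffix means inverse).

f' g' f

  after f': (1 3 2 7 6)
  after g': (1 3 2 5)(4 6)
  after f: (2 5 6 4 7)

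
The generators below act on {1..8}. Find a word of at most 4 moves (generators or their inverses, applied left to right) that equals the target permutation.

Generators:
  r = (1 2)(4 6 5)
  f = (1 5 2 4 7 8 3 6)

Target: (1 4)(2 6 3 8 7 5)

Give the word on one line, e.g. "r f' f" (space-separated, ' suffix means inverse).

f' r'

  after f': (1 6 3 8 7 4 2 5)
  after r': (1 4)(2 6 3 8 7 5)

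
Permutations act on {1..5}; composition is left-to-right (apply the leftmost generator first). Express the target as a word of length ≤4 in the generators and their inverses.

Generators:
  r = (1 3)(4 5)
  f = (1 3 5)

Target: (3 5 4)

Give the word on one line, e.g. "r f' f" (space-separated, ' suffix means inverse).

r' f f

  after r': (1 3)(4 5)
  after f: (1 5 4)
  after f: (3 5 4)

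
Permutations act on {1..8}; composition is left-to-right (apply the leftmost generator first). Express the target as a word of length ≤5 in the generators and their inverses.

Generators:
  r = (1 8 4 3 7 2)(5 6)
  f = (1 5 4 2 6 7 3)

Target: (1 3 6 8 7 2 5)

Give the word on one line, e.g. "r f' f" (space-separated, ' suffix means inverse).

  after r': (1 2 7 3 4 8)(5 6)
  after f': (1 4 8 3 5 2 6)
  after r: (1 3 6 8 7 2 5)

r' f' r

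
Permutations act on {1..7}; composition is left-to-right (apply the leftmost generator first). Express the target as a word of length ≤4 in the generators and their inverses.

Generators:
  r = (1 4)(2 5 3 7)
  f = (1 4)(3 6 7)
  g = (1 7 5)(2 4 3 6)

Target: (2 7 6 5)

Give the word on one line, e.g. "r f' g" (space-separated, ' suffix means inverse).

  after f': (1 4)(3 7 6)
  after r': (2 7 6 5)

f' r'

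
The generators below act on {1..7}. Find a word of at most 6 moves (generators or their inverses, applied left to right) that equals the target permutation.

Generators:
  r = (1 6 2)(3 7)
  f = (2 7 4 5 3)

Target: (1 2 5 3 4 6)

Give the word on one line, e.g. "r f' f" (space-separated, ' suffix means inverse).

f f f r'

  after f: (2 7 4 5 3)
  after f: (2 4 3 7 5)
  after f: (2 5 7 3 4)
  after r': (1 2 5 3 4 6)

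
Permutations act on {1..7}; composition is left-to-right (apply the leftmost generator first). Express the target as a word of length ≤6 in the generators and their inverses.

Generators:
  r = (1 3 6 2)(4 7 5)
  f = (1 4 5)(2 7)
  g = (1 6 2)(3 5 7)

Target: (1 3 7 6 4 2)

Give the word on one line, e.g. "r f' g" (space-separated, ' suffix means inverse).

r g f' r g

  after r: (1 3 6 2)(4 7 5)
  after g: (1 5 4 3 2 6)
  after f': (1 4 3 7 2 6 5)
  after r: (1 7)(3 5)(4 6)
  after g: (1 3 7 6 4 2)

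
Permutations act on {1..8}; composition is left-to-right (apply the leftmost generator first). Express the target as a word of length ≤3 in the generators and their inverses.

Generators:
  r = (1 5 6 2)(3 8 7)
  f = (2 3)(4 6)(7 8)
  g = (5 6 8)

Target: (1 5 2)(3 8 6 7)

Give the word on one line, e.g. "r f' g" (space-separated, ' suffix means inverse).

g r

  after g: (5 6 8)
  after r: (1 5 2)(3 8 6 7)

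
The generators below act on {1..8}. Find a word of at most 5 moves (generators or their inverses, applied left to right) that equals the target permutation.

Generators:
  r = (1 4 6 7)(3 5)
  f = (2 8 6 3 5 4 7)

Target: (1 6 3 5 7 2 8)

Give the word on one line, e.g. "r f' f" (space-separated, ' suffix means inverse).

  after f: (2 8 6 3 5 4 7)
  after r': (1 7 2 8 4 6 5)
  after r': (1 6 3 5 7 2 8)

f r' r'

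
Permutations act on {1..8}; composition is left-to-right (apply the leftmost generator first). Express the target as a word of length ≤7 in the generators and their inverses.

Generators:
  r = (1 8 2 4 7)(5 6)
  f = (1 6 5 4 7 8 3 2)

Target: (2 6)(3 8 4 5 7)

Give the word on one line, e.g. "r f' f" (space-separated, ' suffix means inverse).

  after r: (1 8 2 4 7)(5 6)
  after f': (1 7 2 5)(3 8)
  after f': (1 4 5 2 6)(3 7)
  after r: (1 7 3)(2 5 4 6 8)
  after r: (2 6)(3 8 4 5 7)

r f' f' r r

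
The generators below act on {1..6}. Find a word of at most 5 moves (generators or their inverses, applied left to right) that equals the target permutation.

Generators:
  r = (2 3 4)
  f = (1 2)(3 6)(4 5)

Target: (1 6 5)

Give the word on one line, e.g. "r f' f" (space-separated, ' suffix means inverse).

  after f: (1 2)(3 6)(4 5)
  after r: (1 3 6 4 5 2)
  after f': (1 6 5)
  after f': (1 3 6 4 5 2)
  after f': (1 6 5)

f r f' f' f'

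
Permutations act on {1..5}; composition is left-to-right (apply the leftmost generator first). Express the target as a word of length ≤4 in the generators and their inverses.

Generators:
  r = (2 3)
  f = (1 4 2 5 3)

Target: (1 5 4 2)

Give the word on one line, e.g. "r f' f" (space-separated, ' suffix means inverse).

  after f': (1 3 5 2 4)
  after f': (1 5 4 3 2)
  after r': (1 5 4 2)

f' f' r'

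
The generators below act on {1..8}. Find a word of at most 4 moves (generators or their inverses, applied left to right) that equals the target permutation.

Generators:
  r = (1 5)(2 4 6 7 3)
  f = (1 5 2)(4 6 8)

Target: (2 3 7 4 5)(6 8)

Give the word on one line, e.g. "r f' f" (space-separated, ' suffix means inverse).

r' f'

  after r': (1 5)(2 3 7 6 4)
  after f': (2 3 7 4 5)(6 8)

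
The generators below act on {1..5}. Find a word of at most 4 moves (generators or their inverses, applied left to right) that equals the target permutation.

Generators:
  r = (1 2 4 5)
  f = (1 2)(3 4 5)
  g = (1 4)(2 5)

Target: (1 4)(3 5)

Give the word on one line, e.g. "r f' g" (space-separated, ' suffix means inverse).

  after f: (1 2)(3 4 5)
  after r: (1 4)(3 5)

f r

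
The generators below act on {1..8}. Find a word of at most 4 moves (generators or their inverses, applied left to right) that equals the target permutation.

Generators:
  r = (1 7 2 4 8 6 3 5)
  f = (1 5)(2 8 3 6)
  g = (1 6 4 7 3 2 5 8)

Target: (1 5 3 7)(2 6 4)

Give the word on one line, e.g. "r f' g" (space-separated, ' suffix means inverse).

  after f': (1 5)(2 6 3 8)
  after f': (2 3)(6 8)
  after r': (1 5 3 7)(2 6 4)

f' f' r'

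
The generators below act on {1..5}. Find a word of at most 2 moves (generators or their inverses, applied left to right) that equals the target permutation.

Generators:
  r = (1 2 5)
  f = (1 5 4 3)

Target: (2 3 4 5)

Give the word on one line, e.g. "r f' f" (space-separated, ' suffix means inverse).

  after r': (1 5 2)
  after f': (2 3 4 5)

r' f'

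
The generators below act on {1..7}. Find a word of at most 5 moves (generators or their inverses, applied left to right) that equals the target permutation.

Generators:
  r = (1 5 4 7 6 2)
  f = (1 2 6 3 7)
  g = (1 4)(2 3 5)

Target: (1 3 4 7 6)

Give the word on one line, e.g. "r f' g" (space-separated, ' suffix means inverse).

  after g: (1 4)(2 3 5)
  after r: (1 7 6 2 3 4 5)
  after g': (1 7 6 5 4 3)
  after f': (1 3 7 2)(4 6 5)
  after r': (1 3 4 7 6)

g r g' f' r'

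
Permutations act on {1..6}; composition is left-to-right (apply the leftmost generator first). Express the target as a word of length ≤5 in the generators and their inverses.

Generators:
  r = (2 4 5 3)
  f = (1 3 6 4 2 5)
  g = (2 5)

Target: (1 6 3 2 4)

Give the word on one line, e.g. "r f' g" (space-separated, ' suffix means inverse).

  after f: (1 3 6 4 2 5)
  after g: (1 3 6 4 5)
  after f: (1 6 2 5 3 4)
  after r': (1 6 3 2 4)

f g f r'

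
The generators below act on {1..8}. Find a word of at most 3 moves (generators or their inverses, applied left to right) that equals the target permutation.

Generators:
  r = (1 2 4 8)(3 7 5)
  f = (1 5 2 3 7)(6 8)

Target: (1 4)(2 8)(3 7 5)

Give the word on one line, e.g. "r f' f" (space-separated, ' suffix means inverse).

  after r': (1 8 4 2)(3 5 7)
  after r': (1 4)(2 8)(3 7 5)

r' r'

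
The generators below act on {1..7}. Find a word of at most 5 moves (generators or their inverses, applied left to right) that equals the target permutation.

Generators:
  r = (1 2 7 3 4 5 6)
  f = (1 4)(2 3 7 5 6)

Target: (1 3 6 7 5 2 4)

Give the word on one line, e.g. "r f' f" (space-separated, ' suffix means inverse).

r r r

  after r: (1 2 7 3 4 5 6)
  after r: (1 7 4 6 2 3 5)
  after r: (1 3 6 7 5 2 4)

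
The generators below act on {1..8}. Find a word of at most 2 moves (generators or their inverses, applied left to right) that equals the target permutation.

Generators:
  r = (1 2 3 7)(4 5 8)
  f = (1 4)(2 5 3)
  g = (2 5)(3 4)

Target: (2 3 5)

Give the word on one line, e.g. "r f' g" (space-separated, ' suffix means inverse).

f f

  after f: (1 4)(2 5 3)
  after f: (2 3 5)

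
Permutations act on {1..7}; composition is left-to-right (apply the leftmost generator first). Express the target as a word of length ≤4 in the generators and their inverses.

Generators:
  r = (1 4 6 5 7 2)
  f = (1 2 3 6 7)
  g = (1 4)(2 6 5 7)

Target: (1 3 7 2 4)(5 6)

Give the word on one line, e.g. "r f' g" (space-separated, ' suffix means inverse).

r' g f' g'

  after r': (1 2 7 5 6 4)
  after g: (1 6)
  after f': (1 3 2)(6 7)
  after g': (1 3 7 2 4)(5 6)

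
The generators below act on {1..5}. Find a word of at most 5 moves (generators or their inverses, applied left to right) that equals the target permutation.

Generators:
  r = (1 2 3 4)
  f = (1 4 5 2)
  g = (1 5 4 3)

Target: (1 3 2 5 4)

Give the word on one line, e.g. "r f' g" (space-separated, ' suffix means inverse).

g' r' r' g'

  after g': (1 3 4 5)
  after r': (1 2)(4 5)
  after r': (2 4 5 3)
  after g': (1 3 2 5 4)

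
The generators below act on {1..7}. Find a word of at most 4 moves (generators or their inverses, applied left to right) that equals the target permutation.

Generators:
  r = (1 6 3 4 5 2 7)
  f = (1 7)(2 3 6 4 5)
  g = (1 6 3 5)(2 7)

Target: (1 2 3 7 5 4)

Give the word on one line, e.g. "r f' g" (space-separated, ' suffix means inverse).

  after f': (1 7)(2 5 4 6 3)
  after g': (1 2 3 7 5 4)

f' g'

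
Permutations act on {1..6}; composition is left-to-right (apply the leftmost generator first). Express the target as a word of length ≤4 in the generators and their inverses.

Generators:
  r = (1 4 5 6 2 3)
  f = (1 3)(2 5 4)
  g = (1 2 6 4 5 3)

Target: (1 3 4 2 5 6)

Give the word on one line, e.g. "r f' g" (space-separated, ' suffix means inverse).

r' f r'

  after r': (1 3 2 6 5 4)
  after f: (2 6 4 3 5)
  after r': (1 3 4 2 5 6)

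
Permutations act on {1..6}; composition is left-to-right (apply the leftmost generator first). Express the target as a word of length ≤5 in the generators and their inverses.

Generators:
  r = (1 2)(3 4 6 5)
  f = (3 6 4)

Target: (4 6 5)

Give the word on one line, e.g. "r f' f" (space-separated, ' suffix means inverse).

f r' r'

  after f: (3 6 4)
  after r': (1 2)(3 4 5 6)
  after r': (4 6 5)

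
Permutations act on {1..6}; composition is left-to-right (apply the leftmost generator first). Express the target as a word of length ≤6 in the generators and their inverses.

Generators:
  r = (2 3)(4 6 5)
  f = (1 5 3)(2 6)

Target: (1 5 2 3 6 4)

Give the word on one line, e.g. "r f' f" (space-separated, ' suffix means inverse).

  after r: (2 3)(4 6 5)
  after f': (1 3 6)(2 5 4)
  after r': (1 2 6)(3 4)
  after f: (1 6 5 3 4)
  after r: (1 5 2 3 6 4)

r f' r' f r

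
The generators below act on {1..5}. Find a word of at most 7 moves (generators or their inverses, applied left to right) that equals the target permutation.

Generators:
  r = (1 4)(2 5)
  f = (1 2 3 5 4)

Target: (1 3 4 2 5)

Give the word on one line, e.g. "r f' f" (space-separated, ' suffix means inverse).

f' f' r f r'

  after f': (1 4 5 3 2)
  after f': (1 5 2 4 3)
  after r: (1 2)(3 4)
  after f: (1 3)(4 5)
  after r': (1 3 4 2 5)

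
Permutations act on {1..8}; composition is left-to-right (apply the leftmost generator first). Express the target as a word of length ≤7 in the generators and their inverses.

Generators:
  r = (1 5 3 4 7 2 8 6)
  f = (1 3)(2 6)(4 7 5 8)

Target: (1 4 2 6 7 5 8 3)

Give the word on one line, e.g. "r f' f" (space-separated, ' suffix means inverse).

r f f r f'

  after r: (1 5 3 4 7 2 8 6)
  after f: (1 8 2 4 5)(3 7 6)
  after f: (1 4 8 6)(2 7)(3 5)
  after r: (1 7 8)(4 6 5)
  after f': (1 4 2 6 7 5 8 3)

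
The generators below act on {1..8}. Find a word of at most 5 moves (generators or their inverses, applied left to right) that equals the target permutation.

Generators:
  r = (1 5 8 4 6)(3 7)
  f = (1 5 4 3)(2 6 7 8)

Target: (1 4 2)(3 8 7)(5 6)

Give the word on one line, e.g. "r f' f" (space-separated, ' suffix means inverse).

f r' f f

  after f: (1 5 4 3)(2 6 7 8)
  after r': (2 4 7 5 8)(3 6)
  after f: (1 5 2 3 7 4 8 6)
  after f: (1 4 2)(3 8 7)(5 6)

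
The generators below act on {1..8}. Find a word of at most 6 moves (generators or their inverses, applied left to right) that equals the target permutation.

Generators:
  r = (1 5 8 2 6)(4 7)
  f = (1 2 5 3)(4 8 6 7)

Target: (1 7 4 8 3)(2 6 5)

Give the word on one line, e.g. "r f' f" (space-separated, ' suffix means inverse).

  after r: (1 5 8 2 6)(4 7)
  after r: (1 8 6 5 2)
  after r: (1 2 5 6 8)(4 7)
  after r: (1 6 2 8 5)
  after f: (1 7 4 8 3)(2 6 5)

r r r r f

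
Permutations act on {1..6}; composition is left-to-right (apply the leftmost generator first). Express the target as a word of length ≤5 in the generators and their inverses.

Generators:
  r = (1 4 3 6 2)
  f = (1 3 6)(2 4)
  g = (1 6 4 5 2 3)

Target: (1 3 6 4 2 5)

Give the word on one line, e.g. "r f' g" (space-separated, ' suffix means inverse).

g' r f f

  after g': (1 3 2 5 4 6)
  after r: (1 6 4 2 5 3)
  after f: (2 5 6)
  after f: (1 3 6 4 2 5)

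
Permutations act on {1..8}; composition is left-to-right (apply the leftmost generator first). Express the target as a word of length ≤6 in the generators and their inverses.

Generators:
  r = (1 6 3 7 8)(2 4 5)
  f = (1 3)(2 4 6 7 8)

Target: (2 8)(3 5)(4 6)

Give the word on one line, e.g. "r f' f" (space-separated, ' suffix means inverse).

f' r' f r' f

  after f': (1 3)(2 8 7 6 4)
  after r': (1 6 2 7)(3 8)(4 5)
  after f: (1 7 3 2 8)(4 5 6)
  after r': (1 3 5)(2 7 6)
  after f: (2 8)(3 5)(4 6)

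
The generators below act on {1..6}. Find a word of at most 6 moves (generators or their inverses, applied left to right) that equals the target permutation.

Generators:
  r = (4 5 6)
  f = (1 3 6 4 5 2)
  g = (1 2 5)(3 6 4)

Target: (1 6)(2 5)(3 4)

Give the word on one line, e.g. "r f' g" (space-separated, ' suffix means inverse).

  after f: (1 3 6 4 5 2)
  after f: (1 6 5)(2 3 4)
  after g': (1 3 6 2 4)
  after f: (1 6)(2 5)(3 4)

f f g' f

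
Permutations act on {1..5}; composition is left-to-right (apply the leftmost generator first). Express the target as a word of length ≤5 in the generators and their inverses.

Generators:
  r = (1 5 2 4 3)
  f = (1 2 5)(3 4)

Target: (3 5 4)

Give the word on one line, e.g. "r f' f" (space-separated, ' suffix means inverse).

  after f: (1 2 5)(3 4)
  after r': (1 5 3 2)
  after f: (3 5 4)

f r' f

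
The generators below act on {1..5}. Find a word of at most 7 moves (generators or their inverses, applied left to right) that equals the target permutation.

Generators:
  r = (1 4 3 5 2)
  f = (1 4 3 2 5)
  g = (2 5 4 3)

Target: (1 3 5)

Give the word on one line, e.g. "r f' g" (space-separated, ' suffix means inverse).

f f f r' r'

  after f: (1 4 3 2 5)
  after f: (1 3 5 4 2)
  after f: (1 2 4 5 3)
  after r': (1 5 4 3 2)
  after r': (1 3 5)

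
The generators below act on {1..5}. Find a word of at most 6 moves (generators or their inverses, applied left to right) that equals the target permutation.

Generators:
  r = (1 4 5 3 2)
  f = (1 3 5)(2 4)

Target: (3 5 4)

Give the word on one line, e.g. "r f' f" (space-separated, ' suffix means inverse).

  after f': (1 5 3)(2 4)
  after r: (1 3 4)(2 5)
  after r: (1 2 3 5)
  after f': (1 4 2)
  after r': (3 5 4)

f' r r f' r'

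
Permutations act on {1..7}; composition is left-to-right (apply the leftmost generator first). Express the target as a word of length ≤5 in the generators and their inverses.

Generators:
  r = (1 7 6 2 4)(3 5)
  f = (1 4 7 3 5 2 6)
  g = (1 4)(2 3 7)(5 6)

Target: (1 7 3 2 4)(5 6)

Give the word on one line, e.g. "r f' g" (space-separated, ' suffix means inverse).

  after g: (1 4)(2 3 7)(5 6)
  after r': (1 2 5 7 6 3)
  after g': (1 7 5 3 4)(2 6)
  after f: (1 3 7 2)
  after g: (1 7 3 2 4)(5 6)

g r' g' f g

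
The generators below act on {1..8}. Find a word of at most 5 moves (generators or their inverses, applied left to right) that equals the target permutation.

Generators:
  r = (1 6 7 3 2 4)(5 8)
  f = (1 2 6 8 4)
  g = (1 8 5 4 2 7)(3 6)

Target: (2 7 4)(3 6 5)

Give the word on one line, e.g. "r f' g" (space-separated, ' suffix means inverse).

r' f' f' r'

  after r': (1 4 2 3 7 6)(5 8)
  after f': (1 8 5 6 4)(2 3 7)
  after f': (1 6 8 5 2 3 7)
  after r': (2 7 4)(3 6 5)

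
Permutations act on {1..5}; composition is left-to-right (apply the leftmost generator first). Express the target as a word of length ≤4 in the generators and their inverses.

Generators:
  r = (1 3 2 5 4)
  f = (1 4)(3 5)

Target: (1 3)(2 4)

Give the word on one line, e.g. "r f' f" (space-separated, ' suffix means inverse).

  after r': (1 4 5 2 3)
  after f: (2 5)(3 4)
  after r: (1 3)(2 4)

r' f r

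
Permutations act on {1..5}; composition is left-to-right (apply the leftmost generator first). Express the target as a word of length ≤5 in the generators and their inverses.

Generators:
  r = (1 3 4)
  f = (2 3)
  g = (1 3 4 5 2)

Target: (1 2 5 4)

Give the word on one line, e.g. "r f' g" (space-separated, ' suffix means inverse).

r' g' f f f

  after r': (1 4 3)
  after g': (1 3 2 5 4)
  after f: (1 2 5 4)
  after f: (1 3 2 5 4)
  after f: (1 2 5 4)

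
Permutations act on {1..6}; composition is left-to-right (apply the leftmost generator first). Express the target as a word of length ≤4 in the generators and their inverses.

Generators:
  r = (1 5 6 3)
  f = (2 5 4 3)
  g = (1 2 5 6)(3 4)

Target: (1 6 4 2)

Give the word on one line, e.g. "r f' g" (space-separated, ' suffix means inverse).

g' f' f' f'

  after g': (1 6 5 2)(3 4)
  after f': (1 6 2)(3 5)
  after f': (1 6 3 2)(4 5)
  after f': (1 6 4 2)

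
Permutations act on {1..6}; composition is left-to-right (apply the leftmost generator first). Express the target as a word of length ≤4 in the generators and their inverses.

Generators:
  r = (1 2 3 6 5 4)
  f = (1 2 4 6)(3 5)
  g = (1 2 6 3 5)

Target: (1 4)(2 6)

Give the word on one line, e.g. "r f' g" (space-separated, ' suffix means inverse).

  after f': (1 6 4 2)(3 5)
  after f': (1 4)(2 6)

f' f'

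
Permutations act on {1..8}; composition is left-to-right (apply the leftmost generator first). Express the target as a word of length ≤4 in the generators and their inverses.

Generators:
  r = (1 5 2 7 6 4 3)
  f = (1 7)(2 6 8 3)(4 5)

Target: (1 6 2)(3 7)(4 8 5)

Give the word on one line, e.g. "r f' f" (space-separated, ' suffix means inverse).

r' f r r

  after r': (1 3 4 6 7 2 5)
  after f: (1 2 4 8 3 5 7 6)
  after r: (1 7 4 8)(2 3)(5 6)
  after r: (1 6 2)(3 7)(4 8 5)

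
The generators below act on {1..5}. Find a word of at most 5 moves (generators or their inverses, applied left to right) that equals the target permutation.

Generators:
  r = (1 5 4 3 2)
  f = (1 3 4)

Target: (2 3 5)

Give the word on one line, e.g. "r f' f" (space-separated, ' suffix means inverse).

r' r' f'

  after r': (1 2 3 4 5)
  after r': (1 3 5 2 4)
  after f': (2 3 5)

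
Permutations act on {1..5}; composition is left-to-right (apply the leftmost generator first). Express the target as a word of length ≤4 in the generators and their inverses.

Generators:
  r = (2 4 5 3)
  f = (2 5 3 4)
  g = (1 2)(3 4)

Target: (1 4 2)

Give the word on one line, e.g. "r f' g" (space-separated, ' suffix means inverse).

  after r': (2 3 5 4)
  after g': (1 2 4)(3 5)
  after r': (1 3 4)
  after g: (1 4 2)

r' g' r' g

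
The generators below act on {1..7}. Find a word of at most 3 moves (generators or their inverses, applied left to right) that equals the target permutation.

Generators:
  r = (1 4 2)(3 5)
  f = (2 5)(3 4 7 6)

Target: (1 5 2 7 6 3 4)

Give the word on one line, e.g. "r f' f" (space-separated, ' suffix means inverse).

r r f

  after r: (1 4 2)(3 5)
  after r: (1 2 4)
  after f: (1 5 2 7 6 3 4)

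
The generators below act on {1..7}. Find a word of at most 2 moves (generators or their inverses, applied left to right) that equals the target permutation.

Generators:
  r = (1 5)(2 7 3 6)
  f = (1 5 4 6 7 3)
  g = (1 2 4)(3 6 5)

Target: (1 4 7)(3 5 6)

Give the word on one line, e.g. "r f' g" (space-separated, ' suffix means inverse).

  after f: (1 5 4 6 7 3)
  after f: (1 4 7)(3 5 6)

f f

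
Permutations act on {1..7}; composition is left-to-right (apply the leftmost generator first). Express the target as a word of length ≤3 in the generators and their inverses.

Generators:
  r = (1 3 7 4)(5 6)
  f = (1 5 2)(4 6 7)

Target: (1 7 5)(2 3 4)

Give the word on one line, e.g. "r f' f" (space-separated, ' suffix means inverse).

  after f: (1 5 2)(4 6 7)
  after r: (1 6 4 5 2 3 7)
  after f: (1 7 5)(2 3 4)

f r f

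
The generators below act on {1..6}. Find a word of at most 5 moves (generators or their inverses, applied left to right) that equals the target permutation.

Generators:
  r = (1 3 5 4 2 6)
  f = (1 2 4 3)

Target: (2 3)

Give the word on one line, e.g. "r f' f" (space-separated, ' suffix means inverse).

r f f r r

  after r: (1 3 5 4 2 6)
  after f: (2 6)(3 5)
  after f: (1 2 6 4 3 5)
  after r: (1 6 2)(3 4 5)
  after r: (2 3)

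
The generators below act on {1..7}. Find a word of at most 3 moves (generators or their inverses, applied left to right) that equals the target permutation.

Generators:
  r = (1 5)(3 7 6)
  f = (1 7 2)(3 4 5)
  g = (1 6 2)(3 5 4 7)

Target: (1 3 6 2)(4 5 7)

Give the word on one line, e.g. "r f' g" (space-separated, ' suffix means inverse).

r' f

  after r': (1 5)(3 6 7)
  after f: (1 3 6 2)(4 5 7)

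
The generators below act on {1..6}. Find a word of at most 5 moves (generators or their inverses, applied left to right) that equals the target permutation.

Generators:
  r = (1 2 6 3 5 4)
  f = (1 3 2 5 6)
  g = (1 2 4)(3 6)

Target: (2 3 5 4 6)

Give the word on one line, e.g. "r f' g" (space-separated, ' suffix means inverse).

  after f': (1 6 5 2 3)
  after r: (1 3 2 5 6 4)
  after f: (1 2 6 4 3 5)
  after g': (2 3 5 4 6)

f' r f g'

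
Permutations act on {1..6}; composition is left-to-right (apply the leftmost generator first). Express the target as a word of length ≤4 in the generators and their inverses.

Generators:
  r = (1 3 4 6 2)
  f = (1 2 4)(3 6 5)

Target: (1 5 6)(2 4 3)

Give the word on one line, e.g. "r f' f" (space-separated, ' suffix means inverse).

  after r: (1 3 4 6 2)
  after f': (1 5 6)(2 4 3)

r f'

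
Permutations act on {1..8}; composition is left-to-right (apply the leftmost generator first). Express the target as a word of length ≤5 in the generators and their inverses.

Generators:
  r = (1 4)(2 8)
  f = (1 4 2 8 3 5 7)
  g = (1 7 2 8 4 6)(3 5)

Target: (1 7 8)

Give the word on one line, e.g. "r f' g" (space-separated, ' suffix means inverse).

  after r': (1 4)(2 8)
  after g': (1 8 7)(3 5)(4 6)
  after r': (1 2 8 7 4 6)(3 5)
  after g': (1 7 8)

r' g' r' g'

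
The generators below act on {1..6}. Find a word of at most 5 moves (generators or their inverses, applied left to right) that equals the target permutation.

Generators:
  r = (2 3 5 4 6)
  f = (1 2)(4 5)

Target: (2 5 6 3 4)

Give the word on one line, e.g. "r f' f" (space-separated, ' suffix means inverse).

r' r' r'

  after r': (2 6 4 5 3)
  after r': (2 4 3 6 5)
  after r': (2 5 6 3 4)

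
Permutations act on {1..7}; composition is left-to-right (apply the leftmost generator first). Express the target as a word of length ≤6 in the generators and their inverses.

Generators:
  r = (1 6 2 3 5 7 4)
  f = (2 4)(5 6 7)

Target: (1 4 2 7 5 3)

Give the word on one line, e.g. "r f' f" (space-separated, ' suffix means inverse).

r f' r r

  after r: (1 6 2 3 5 7 4)
  after f': (1 5 6 4)(2 3 7)
  after r: (1 7 3 4 6)(2 5)
  after r: (1 4 2 7 5 3)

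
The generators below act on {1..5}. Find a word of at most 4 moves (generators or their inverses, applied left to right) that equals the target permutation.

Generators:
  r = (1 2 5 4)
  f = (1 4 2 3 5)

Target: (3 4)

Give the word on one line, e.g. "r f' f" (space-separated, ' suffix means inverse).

r f f f

  after r: (1 2 5 4)
  after f: (1 3 5 2)
  after f: (1 5 3)(2 4)
  after f: (3 4)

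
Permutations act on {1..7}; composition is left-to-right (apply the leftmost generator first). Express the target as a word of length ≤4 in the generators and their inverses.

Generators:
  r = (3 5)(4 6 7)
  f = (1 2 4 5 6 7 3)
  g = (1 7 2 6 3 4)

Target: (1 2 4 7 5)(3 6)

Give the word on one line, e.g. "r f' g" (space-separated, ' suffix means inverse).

r f

  after r: (3 5)(4 6 7)
  after f: (1 2 4 7 5)(3 6)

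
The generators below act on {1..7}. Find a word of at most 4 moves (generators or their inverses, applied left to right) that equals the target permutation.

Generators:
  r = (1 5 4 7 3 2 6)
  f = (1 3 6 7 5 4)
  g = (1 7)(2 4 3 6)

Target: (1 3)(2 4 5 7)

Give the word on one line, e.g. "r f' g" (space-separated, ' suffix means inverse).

  after r': (1 6 2 3 7 4 5)
  after g': (1 3)(2 4 5 7)

r' g'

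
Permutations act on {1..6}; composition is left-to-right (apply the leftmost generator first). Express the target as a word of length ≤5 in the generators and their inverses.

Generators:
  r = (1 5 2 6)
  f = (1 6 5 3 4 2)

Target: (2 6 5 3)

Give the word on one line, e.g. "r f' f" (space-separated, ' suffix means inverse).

f f r' r' f'

  after f: (1 6 5 3 4 2)
  after f: (1 5 4)(2 6 3)
  after r': (3 5 4 6)
  after r': (1 6 3)(2 5 4)
  after f': (2 6 5 3)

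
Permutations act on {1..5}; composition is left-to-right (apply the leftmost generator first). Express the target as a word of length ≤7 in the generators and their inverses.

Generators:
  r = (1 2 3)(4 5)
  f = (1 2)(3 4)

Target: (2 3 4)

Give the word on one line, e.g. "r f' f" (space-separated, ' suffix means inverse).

  after f: (1 2)(3 4)
  after r: (1 3 5 4)
  after f': (1 4 2)(3 5)
  after f': (1 3 5 4)
  after r: (2 3 4)

f r f' f' r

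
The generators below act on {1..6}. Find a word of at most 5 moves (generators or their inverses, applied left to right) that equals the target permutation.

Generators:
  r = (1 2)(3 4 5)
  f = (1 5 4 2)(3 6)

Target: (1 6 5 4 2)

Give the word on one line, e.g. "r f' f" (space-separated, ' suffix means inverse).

  after f: (1 5 4 2)(3 6)
  after f: (1 4)(2 5)
  after r': (1 3 5)(2 4)
  after f: (1 6 3 4)
  after r': (1 6 5 4 2)

f f r' f r'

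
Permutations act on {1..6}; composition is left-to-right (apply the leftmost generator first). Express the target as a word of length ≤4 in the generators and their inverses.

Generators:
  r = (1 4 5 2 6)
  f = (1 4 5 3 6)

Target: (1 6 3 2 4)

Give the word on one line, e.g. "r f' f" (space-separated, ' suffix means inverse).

f r' f'

  after f: (1 4 5 3 6)
  after r': (2 5 3)
  after f': (1 6 3 2 4)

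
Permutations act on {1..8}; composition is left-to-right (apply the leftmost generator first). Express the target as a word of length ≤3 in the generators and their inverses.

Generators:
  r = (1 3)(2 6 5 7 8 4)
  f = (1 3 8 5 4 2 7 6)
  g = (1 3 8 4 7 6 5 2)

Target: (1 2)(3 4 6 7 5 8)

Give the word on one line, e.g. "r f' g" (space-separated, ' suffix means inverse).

  after g: (1 3 8 4 7 6 5 2)
  after r': (2 3 7)(4 5)
  after g': (1 2)(3 4 6 7 5 8)

g r' g'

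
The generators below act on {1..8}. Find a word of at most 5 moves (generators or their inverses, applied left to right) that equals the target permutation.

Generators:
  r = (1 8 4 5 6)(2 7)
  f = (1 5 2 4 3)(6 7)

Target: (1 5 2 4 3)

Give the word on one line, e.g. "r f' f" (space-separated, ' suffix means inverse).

f' f' f' f'

  after f': (1 3 4 2 5)(6 7)
  after f': (1 4 5 3 2)
  after f': (1 2 3 5 4)(6 7)
  after f': (1 5 2 4 3)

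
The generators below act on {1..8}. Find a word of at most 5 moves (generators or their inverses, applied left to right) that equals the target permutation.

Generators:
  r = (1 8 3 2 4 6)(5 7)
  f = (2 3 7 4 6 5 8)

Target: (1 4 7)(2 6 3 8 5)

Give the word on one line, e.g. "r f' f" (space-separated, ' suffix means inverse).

  after f': (2 8 5 6 4 7 3)
  after r': (1 6 2)(4 5)(7 8)
  after r': (1 4 7)(2 6 3 8 5)

f' r' r'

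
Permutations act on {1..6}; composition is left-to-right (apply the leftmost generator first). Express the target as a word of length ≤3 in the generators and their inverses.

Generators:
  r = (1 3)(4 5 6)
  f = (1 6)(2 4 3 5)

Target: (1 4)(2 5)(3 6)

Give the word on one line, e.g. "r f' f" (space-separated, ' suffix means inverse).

  after r': (1 3)(4 6 5)
  after f': (1 4)(2 5)(3 6)

r' f'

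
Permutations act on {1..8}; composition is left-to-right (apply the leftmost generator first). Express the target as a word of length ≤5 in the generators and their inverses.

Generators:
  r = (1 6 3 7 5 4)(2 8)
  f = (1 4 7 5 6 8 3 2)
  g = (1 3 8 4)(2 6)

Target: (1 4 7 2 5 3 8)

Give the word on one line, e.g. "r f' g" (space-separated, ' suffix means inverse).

r' g r'

  after r': (1 4 5 7 3 6)(2 8)
  after g: (2 4 5 7 8 6 3)
  after r': (1 4 7 2 5 3 8)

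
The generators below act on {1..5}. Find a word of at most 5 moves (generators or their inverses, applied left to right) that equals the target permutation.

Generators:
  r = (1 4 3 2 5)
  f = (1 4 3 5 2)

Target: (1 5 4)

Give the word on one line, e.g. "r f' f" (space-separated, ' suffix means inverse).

f r' r'

  after f: (1 4 3 5 2)
  after r': (2 5 3)
  after r': (1 5 4)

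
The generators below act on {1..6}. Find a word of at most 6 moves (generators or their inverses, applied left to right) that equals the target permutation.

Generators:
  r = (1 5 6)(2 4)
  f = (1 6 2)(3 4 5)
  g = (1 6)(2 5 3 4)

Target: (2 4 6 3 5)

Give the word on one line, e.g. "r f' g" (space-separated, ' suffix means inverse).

  after g': (1 6)(2 4 3 5)
  after f': (2 3 4 5 6)
  after g': (1 6 4 2 5)
  after f': (2 4 6 3 5)

g' f' g' f'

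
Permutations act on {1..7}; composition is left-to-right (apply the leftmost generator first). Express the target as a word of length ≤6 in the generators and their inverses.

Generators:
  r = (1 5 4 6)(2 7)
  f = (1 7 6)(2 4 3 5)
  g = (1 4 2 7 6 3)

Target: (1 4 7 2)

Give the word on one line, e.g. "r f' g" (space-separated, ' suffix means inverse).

  after g: (1 4 2 7 6 3)
  after r: (1 6 3 5 4 7)
  after g: (1 3 5 2 7 4 6)
  after f': (1 4 7 2)

g r g f'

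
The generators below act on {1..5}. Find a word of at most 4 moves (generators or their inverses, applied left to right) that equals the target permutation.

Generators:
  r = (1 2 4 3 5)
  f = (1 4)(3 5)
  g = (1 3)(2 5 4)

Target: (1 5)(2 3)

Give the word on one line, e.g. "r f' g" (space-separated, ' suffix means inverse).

r' f' r

  after r': (1 5 3 4 2)
  after f': (1 3)(2 4)
  after r: (1 5)(2 3)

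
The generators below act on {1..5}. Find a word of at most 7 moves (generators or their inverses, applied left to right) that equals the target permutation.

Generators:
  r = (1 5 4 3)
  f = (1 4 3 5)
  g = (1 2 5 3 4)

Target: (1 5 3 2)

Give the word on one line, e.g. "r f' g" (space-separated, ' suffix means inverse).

r' f g' f g

  after r': (1 3 4 5)
  after f: (1 5 4)
  after g': (1 2)(3 5)
  after f: (1 2 4 3)
  after g: (1 5 3 2)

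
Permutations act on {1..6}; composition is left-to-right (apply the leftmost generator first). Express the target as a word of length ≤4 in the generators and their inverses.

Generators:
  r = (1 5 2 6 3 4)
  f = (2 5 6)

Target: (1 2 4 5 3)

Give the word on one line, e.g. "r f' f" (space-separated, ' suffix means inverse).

f' r r

  after f': (2 6 5)
  after r: (1 5 6 2 3 4)
  after r: (1 2 4 5 3)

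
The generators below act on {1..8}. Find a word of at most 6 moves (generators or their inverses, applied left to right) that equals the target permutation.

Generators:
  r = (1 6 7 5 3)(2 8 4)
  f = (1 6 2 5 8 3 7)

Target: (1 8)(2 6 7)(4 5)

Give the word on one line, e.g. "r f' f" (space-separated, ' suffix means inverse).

r' f' f' r f'

  after r': (1 3 5 7 6)(2 4 8)
  after f': (1 8 6 7)(2 4 5 3)
  after f': (1 5 8)(2 4)(3 6)
  after r: (1 3 7 5 4 8 6)
  after f': (1 8)(2 6 7)(4 5)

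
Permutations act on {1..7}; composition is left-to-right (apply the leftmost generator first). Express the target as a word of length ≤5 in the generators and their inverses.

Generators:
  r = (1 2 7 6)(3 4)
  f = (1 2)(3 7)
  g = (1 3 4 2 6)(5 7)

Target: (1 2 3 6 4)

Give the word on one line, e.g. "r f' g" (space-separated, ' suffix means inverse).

  after f': (1 2)(3 7)
  after r': (2 6 7 4 3)
  after f': (1 2 6 3)(4 7)
  after r': (2 7 3 6 4)
  after f: (1 2 3 6 4)

f' r' f' r' f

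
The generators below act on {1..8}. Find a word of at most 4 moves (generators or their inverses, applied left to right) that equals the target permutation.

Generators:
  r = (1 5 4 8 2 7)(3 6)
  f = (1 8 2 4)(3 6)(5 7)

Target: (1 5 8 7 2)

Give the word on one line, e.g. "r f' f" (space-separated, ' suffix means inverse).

  after f: (1 8 2 4)(3 6)(5 7)
  after r': (1 4 7)(2 5)
  after f: (2 7 8)(3 6)(4 5)
  after r: (1 5 8 7 2)

f r' f r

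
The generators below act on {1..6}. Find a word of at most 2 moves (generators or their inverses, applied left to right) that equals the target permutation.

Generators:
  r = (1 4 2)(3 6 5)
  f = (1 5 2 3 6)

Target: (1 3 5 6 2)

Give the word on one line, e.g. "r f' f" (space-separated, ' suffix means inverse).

f' f'

  after f': (1 6 3 2 5)
  after f': (1 3 5 6 2)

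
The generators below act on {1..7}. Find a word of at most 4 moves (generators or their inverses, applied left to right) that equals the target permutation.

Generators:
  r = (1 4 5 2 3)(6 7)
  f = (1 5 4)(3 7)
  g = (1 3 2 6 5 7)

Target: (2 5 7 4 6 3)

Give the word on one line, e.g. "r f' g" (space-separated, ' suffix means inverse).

r g r'

  after r: (1 4 5 2 3)(6 7)
  after g: (1 4 7 5 6)
  after r': (2 5 7 4 6 3)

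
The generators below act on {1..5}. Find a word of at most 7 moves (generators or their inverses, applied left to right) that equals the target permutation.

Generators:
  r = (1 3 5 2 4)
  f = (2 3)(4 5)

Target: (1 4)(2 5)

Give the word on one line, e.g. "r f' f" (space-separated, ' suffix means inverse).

r' r' f' r f'

  after r': (1 4 2 5 3)
  after r': (1 2 3 4 5)
  after f': (1 3 5)
  after r: (1 5 3 2 4)
  after f': (1 4)(2 5)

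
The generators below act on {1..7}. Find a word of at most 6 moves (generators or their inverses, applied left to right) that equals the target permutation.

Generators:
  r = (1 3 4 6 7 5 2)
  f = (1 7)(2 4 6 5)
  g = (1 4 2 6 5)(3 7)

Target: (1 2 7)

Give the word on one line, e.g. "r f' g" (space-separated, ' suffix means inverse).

r r f' r' f

  after r: (1 3 4 6 7 5 2)
  after r: (1 4 7 2 3 6 5)
  after f': (1 2 3 4)(5 7)
  after r': (1 5 6 4 2)
  after f: (1 2 7)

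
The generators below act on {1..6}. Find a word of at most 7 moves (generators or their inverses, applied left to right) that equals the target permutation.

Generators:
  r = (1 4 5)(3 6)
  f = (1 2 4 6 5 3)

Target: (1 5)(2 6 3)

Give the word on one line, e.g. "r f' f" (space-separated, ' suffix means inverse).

  after r': (1 5 4)(3 6)
  after f': (1 6 5 2)(3 4)
  after r': (1 3)(2 5)(4 6)
  after f: (2 3)(4 5)
  after r': (1 5)(2 6 3)

r' f' r' f r'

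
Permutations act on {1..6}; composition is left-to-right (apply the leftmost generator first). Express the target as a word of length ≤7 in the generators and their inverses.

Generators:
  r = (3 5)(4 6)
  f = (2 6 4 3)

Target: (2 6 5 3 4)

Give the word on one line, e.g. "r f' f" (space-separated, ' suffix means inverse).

f r r f r'

  after f: (2 6 4 3)
  after r: (2 4 5 3)
  after r: (2 6 4 3)
  after f: (2 4)(3 6)
  after r': (2 6 5 3 4)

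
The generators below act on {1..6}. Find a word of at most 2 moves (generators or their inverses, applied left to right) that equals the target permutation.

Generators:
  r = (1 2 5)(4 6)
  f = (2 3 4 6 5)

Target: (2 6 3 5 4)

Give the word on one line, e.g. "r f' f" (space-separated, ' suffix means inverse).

f' f'

  after f': (2 5 6 4 3)
  after f': (2 6 3 5 4)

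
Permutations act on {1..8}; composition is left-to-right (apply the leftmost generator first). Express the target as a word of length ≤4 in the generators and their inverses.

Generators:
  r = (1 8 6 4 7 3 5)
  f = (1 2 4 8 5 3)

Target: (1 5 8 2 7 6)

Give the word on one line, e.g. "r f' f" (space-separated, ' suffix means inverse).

  after r': (1 5 3 7 4 6 8)
  after f: (1 3 7 8 2 4 6 5)
  after r: (1 5 8 2 7 6)

r' f r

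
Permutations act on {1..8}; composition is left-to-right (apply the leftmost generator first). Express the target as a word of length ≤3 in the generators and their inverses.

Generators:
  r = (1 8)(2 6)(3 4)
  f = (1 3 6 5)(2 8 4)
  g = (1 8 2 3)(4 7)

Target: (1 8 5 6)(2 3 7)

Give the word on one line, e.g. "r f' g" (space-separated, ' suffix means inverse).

g' f' g

  after g': (1 3 2 8)(4 7)
  after f': (3 4 7 8 5 6)
  after g: (1 8 5 6)(2 3 7)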